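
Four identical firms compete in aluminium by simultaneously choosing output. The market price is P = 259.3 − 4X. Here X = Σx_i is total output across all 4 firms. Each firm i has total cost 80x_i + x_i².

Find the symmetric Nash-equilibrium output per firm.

8.15

A representative firm's profit is π_i = x_i(259.3 − 4X) − 80x_i − x_i², with X = x_i + Σ_{j≠i} x_j.
First-order condition: 179.3 − 10x_i − 4Σ_{j≠i} x_j = 0.
Imposing symmetry (x_j = x for all j) turns Σ_{j≠i} x_j into 3x, so 179.3 = 22x and x = 8.15.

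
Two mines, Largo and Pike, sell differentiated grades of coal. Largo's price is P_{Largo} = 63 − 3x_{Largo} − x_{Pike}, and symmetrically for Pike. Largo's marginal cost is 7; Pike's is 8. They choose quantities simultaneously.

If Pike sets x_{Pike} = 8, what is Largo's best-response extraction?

Mine Largo's profit: π = x_{Largo}(63 − 3x_{Largo} − x_{Pike}) − 7x_{Largo}.
∂π/∂x_{Largo} = 56 − 6x_{Largo} − x_{Pike} = 0 ⇒ x_{Largo} = 28/3 − (1/6)x_{Pike}.
At x_{Pike} = 8: x_{Largo} = 28/3 − (1/6)·8 = 8.

8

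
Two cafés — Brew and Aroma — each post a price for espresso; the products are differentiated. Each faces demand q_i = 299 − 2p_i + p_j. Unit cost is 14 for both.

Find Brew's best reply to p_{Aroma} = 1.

Brew's profit: π = (p_{Brew} − 14)(299 − 2p_{Brew} + p_{Aroma}).
∂π/∂p_{Brew} = 327 − 4p_{Brew} + p_{Aroma} = 0 ⇒ p_{Brew} = 81.75 + 0.25p_{Aroma}.
At p_{Aroma} = 1: p_{Brew} = 81.75 + 0.25·1 = 82.

82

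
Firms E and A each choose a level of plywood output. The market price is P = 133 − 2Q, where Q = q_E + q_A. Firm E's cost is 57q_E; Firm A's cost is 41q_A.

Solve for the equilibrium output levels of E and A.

10, 18

Firm E's profit: π = q_E(133 − 2(q_E + q_A)) − 57q_E.
∂π/∂q_E = 76 − 4q_E − 2q_A = 0, so q_E = 19 − 0.5q_A.
By the same steps for A: q_A = 23 − 0.5q_E.
Substituting the second reaction function into the first: q_E = 19 − 0.5(23 − 0.5q_E), which gives 0.75q_E = 7.5 ⇒ q_E = 10.
Then q_A = 23 − 0.5·10 = 18.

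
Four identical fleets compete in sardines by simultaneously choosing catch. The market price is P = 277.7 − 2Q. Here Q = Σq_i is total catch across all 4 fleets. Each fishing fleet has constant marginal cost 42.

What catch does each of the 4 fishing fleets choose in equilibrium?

A representative fishing fleet's profit is π_i = q_i(277.7 − 2Q) − 42q_i, with Q = q_i + Σ_{j≠i} q_j.
First-order condition: 235.7 − 4q_i − 2Σ_{j≠i} q_j = 0.
In a symmetric equilibrium every fishing fleet chooses the same q, so Σ_{j≠i} q_j = 3q. The condition becomes 235.7 − 10q = 0, giving q = 235.7/10 = 23.57.

23.57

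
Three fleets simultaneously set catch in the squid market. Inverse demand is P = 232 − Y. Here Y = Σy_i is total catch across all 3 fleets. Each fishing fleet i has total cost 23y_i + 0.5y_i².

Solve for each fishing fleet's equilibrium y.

41.8

A representative fishing fleet's profit is π_i = y_i(232 − Y) − 23y_i − 0.5y_i², with Y = y_i + Σ_{j≠i} y_j.
First-order condition: 209 − 3y_i − Σ_{j≠i} y_j = 0.
In a symmetric equilibrium every fishing fleet chooses the same y, so Σ_{j≠i} y_j = 2y. The condition becomes 209 − 5y = 0, giving y = 209/5 = 41.8.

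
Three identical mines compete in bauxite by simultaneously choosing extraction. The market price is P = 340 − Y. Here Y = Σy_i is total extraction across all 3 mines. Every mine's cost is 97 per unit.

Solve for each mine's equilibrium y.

A representative mine's profit is π_i = y_i(340 − Y) − 97y_i, with Y = y_i + Σ_{j≠i} y_j.
First-order condition: 243 − 2y_i − Σ_{j≠i} y_j = 0.
In a symmetric equilibrium every mine chooses the same y, so Σ_{j≠i} y_j = 2y. The condition becomes 243 − 4y = 0, giving y = 243/4 = 60.75.

60.75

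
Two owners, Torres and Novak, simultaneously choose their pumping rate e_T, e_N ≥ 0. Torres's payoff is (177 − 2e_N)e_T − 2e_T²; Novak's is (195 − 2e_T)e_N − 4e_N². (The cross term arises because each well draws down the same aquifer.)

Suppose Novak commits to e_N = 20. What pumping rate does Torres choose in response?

34.25

Expanding Torres's payoff: 177e_T − 2e_Ne_T − 2e_T².
∂π/∂e_T = 177 − 2e_N − 4e_T = 0, so e_T = 44.25 − 0.5e_N.
At e_N = 20: e_T = 44.25 − 0.5·20 = 34.25.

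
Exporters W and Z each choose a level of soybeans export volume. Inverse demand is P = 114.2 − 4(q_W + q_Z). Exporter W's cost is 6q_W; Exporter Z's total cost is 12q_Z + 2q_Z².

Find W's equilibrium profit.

Exporter W's profit: π = q_W(114.2 − 4(q_W + q_Z)) − 6q_W.
∂π/∂q_W = 108.2 − 8q_W − 4q_Z = 0, so q_W = 13.525 − 0.5q_Z.
For Z: ∂π/∂q_Z = 102.2 − 12q_Z − 4q_W = 0 ⇒ q_Z = 511/60 − (1/3)q_W.
Solving the two reaction functions simultaneously: (1 − (−0.5)(−1/3))q_W = 13.525 − 0.5·(511/60), so (5/6)q_W = 139/15 and q_W = 11.12.
Then q_Z = 511/60 − (1/3)·11.12 = 4.81.
Price P = 114.2 − 4·15.93 = 50.48.
W's profit: (50.48 − 6)·11.12 = 494.6176.

494.6176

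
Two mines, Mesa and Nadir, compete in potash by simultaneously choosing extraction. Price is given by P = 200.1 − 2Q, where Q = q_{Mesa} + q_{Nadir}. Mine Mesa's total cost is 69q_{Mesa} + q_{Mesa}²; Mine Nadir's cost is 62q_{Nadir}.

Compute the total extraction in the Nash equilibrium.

Mine Mesa's profit: π = q_{Mesa}(200.1 − 2(q_{Mesa} + q_{Nadir})) − 69q_{Mesa} − q_{Mesa}².
∂π/∂q_{Mesa} = 131.1 − 6q_{Mesa} − 2q_{Nadir} = 0, so q_{Mesa} = 21.85 − (1/3)q_{Nadir}.
For Nadir: ∂π/∂q_{Nadir} = 138.1 − 4q_{Nadir} − 2q_{Mesa} = 0 ⇒ q_{Nadir} = 34.525 − 0.5q_{Mesa}.
Solving the two reaction functions simultaneously: (1 − (−1/3)(−0.5))q_{Mesa} = 21.85 − (1/3)·34.525, so (5/6)q_{Mesa} = 1241/120 and q_{Mesa} = 12.41.
Then q_{Nadir} = 34.525 − 0.5·12.41 = 28.32.
Total extraction: 12.41 + 28.32 = 40.73.

40.73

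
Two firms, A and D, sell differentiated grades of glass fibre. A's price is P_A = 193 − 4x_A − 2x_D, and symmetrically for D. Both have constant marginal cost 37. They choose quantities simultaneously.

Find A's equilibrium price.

Firm A's profit: π = x_A(193 − 4x_A − 2x_D) − 37x_A.
∂π/∂x_A = 156 − 8x_A − 2x_D = 0 ⇒ x_A = 19.5 − 0.25x_D.
Setting x_A = x_D in the reaction function: x_A = 19.5 − 0.25x_A, so x_A = 19.5 / 1.25 = 15.6.
P_A = 193 − 4·15.6 − 2·15.6 = 99.4.

99.4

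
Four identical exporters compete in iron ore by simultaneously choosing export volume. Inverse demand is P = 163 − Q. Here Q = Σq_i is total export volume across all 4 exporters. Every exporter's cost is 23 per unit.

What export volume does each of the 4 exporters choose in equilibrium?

A representative exporter's profit is π_i = q_i(163 − Q) − 23q_i, with Q = q_i + Σ_{j≠i} q_j.
First-order condition: 140 − 2q_i − Σ_{j≠i} q_j = 0.
With identical exporters, set every q_j = q: then 140 − 2q − 3q = 0, i.e. q = 140/5 = 28.

28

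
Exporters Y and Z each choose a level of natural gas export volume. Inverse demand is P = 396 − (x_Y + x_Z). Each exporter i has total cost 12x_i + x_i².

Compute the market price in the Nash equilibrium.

Exporter Y's profit: π = x_Y(396 − (x_Y + x_Z)) − 12x_Y − x_Y².
∂π/∂x_Y = 384 − 4x_Y − x_Z = 0, so x_Y = 96 − 0.25x_Z.
By symmetry x_Z = x_Y; substituting into the reaction function, 1.25x_Y = 96 and x_Y = 76.8.
Equilibrium price: P = 396 − 153.6 = 242.4.

242.4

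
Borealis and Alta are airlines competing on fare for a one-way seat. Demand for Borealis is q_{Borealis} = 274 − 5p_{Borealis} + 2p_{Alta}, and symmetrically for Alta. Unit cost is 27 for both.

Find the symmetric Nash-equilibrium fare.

Borealis's profit: π = (p_{Borealis} − 27)(274 − 5p_{Borealis} + 2p_{Alta}).
∂π/∂p_{Borealis} = 409 − 10p_{Borealis} + 2p_{Alta} = 0 ⇒ p_{Borealis} = 40.9 + 0.2p_{Alta}.
By symmetry p_{Alta} = p_{Borealis}; substituting into the reaction function, 0.8p_{Borealis} = 40.9 and p_{Borealis} = 51.125.

51.125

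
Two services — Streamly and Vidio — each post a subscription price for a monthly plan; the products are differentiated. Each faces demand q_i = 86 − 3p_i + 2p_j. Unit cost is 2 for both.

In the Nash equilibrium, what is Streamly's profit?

Streamly's profit: π = (p_{Streamly} − 2)(86 − 3p_{Streamly} + 2p_{Vidio}).
∂π/∂p_{Streamly} = 92 − 6p_{Streamly} + 2p_{Vidio} = 0 ⇒ p_{Streamly} = 46/3 + (1/3)p_{Vidio}.
Setting p_{Streamly} = p_{Vidio} in the reaction function: p_{Streamly} = 46/3 + (1/3)p_{Streamly}, so p_{Streamly} = (46/3) / (2/3) = 23.
q_{Streamly} = 86 − 3·23 + 2·23 = 63.
Profit = (23 − 2)·63 = 1323.

1323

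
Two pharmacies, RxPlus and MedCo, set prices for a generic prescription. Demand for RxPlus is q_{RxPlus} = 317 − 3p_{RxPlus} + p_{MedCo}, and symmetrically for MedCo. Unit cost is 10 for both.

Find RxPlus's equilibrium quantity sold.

RxPlus's profit: π = (p_{RxPlus} − 10)(317 − 3p_{RxPlus} + p_{MedCo}).
∂π/∂p_{RxPlus} = 347 − 6p_{RxPlus} + p_{MedCo} = 0 ⇒ p_{RxPlus} = 347/6 + (1/6)p_{MedCo}.
Setting p_{RxPlus} = p_{MedCo} in the reaction function: p_{RxPlus} = 347/6 + (1/6)p_{RxPlus}, so p_{RxPlus} = (347/6) / (5/6) = 69.4.
q_{RxPlus} = 317 − 3·69.4 + 69.4 = 178.2.

178.2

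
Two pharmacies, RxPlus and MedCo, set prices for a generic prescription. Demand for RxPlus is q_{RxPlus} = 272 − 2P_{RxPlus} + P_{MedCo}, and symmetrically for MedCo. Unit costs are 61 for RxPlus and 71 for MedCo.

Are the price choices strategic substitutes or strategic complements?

strategic complements

RxPlus's profit: π = (P_{RxPlus} − 61)(272 − 2P_{RxPlus} + P_{MedCo}).
∂π/∂P_{RxPlus} = 394 − 4P_{RxPlus} + P_{MedCo} = 0 ⇒ P_{RxPlus} = 98.5 + 0.25P_{MedCo}.
The best-response slope dP_{RxPlus}/dP_{MedCo} = 0.25 > 0: the reaction function is upward-sloping, so the choices are strategic complements.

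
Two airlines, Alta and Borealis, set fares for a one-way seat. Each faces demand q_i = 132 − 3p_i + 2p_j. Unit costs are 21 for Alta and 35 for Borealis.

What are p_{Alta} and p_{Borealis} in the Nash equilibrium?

51.375, 56.625

Alta's profit: π = (p_{Alta} − 21)(132 − 3p_{Alta} + 2p_{Borealis}).
∂π/∂p_{Alta} = 195 − 6p_{Alta} + 2p_{Borealis} = 0 ⇒ p_{Alta} = 32.5 + (1/3)p_{Borealis}.
Similarly p_{Borealis} = 39.5 + (1/3)p_{Alta}.
Plugging p_{Borealis} into Alta's best response: p_{Alta} = 32.5 + (1/3)(39.5 + (1/3)p_{Alta}) ⇒ (8/9)p_{Alta} = 137/3, so p_{Alta} = 51.375.
Then p_{Borealis} = 39.5 + (1/3)·51.375 = 56.625.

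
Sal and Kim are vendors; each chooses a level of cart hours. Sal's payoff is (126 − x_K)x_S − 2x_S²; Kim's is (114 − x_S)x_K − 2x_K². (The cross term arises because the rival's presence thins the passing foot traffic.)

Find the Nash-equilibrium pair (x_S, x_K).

26, 22

Expanding Sal's payoff: 126x_S − x_Kx_S − 2x_S².
∂π/∂x_S = 126 − x_K − 4x_S = 0, so x_S = 31.5 − 0.25x_K.
Likewise for Kim: x_K = 28.5 − 0.25x_S.
Plugging x_K into Sal's best response: x_S = 31.5 − 0.25(28.5 − 0.25x_S) ⇒ 0.9375x_S = 24.375, so x_S = 26.
Then x_K = 28.5 − 0.25·26 = 22.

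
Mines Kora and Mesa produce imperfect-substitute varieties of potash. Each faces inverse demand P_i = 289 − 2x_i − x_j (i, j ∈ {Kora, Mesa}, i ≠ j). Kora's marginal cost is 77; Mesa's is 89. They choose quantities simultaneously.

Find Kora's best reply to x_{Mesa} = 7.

Mine Kora's profit: π = x_{Kora}(289 − 2x_{Kora} − x_{Mesa}) − 77x_{Kora}.
∂π/∂x_{Kora} = 212 − 4x_{Kora} − x_{Mesa} = 0 ⇒ x_{Kora} = 53 − 0.25x_{Mesa}.
At x_{Mesa} = 7: x_{Kora} = 53 − 0.25·7 = 51.25.

51.25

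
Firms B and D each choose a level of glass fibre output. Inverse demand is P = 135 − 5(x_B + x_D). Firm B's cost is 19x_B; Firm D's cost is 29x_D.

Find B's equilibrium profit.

352.8

Firm B's profit: π = x_B(135 − 5(x_B + x_D)) − 19x_B.
∂π/∂x_B = 116 − 10x_B − 5x_D = 0, so x_B = 11.6 − 0.5x_D.
By the same steps for D: x_D = 10.6 − 0.5x_B.
Plugging x_D into B's best response: x_B = 11.6 − 0.5(10.6 − 0.5x_B) ⇒ 0.75x_B = 6.3, so x_B = 8.4.
Then x_D = 10.6 − 0.5·8.4 = 6.4.
Price P = 135 − 5·14.8 = 61.
B's profit: (61 − 19)·8.4 = 352.8.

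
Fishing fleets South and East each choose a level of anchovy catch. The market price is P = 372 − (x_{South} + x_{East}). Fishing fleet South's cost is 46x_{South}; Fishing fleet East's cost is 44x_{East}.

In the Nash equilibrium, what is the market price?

Fishing fleet South's profit: π = x_{South}(372 − (x_{South} + x_{East})) − 46x_{South}.
∂π/∂x_{South} = 326 − 2x_{South} − x_{East} = 0, so x_{South} = 163 − 0.5x_{East}.
By the same steps for East: x_{East} = 164 − 0.5x_{South}.
Plugging x_{East} into South's best response: x_{South} = 163 − 0.5(164 − 0.5x_{South}) ⇒ 0.75x_{South} = 81, so x_{South} = 108.
Then x_{East} = 164 − 0.5·108 = 110.
Equilibrium price: P = 372 − 218 = 154.

154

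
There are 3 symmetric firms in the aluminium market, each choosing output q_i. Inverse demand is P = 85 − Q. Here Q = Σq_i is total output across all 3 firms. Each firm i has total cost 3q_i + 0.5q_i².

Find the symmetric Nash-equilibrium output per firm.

A representative firm's profit is π_i = q_i(85 − Q) − 3q_i − 0.5q_i², with Q = q_i + Σ_{j≠i} q_j.
First-order condition: 82 − 3q_i − Σ_{j≠i} q_j = 0.
With identical firms, set every q_j = q: then 82 − 3q − 2q = 0, i.e. q = 82/5 = 16.4.

16.4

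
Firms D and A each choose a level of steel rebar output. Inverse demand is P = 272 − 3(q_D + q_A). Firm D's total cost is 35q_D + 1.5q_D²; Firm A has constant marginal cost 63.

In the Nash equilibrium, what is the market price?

141

Firm D's profit: π = q_D(272 − 3(q_D + q_A)) − 35q_D − 1.5q_D².
∂π/∂q_D = 237 − 9q_D − 3q_A = 0, so q_D = 79/3 − (1/3)q_A.
For A: ∂π/∂q_A = 209 − 6q_A − 3q_D = 0 ⇒ q_A = 209/6 − 0.5q_D.
Plugging q_A into D's best response: q_D = 79/3 − (1/3)(209/6 − 0.5q_D) ⇒ (5/6)q_D = 265/18, so q_D = 53/3.
Then q_A = 209/6 − 0.5·(53/3) = 26.
Equilibrium price: P = 272 − 3·(131/3) = 141.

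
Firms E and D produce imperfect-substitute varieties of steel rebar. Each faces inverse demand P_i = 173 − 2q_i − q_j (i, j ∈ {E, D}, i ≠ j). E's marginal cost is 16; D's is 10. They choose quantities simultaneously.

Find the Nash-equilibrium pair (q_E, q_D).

Firm E's profit: π = q_E(173 − 2q_E − q_D) − 16q_E.
∂π/∂q_E = 157 − 4q_E − q_D = 0 ⇒ q_E = 39.25 − 0.25q_D.
Similarly q_D = 40.75 − 0.25q_E.
Substituting the second reaction function into the first: q_E = 39.25 − 0.25(40.75 − 0.25q_E), which gives 0.9375q_E = 29.0625 ⇒ q_E = 31.
Then q_D = 40.75 − 0.25·31 = 33.

31, 33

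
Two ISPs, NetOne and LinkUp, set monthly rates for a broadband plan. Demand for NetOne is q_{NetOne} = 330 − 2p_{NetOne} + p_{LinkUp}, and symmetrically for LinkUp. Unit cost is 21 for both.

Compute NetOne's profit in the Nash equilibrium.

NetOne's profit: π = (p_{NetOne} − 21)(330 − 2p_{NetOne} + p_{LinkUp}).
∂π/∂p_{NetOne} = 372 − 4p_{NetOne} + p_{LinkUp} = 0 ⇒ p_{NetOne} = 93 + 0.25p_{LinkUp}.
By symmetry p_{LinkUp} = p_{NetOne}; substituting into the reaction function, 0.75p_{NetOne} = 93 and p_{NetOne} = 124.
q_{NetOne} = 330 − 2·124 + 124 = 206.
Profit = (124 − 21)·206 = 21218.

21218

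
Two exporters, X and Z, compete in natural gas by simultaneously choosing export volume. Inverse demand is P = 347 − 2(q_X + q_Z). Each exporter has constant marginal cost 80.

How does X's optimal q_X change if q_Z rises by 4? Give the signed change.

Exporter X's profit: π = q_X(347 − 2(q_X + q_Z)) − 80q_X.
∂π/∂q_X = 267 − 4q_X − 2q_Z = 0, so q_X = 66.75 − 0.5q_Z.
The reaction-function slope is −0.5, so a 4-unit rise in q_Z moves q_X by −0.5 × 4 = −2. X's best response falls — the actions are strategic substitutes.

-2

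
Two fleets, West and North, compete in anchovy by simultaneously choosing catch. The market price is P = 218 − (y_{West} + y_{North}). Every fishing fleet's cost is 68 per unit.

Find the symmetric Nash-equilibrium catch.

50

Fishing fleet West's profit: π = y_{West}(218 − (y_{West} + y_{North})) − 68y_{West}.
∂π/∂y_{West} = 150 − 2y_{West} − y_{North} = 0, so y_{West} = 75 − 0.5y_{North}.
By symmetry y_{North} = y_{West}; substituting into the reaction function, 1.5y_{West} = 75 and y_{West} = 50.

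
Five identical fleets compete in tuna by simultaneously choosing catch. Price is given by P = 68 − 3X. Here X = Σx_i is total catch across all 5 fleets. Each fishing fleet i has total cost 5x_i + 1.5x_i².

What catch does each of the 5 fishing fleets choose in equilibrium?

A representative fishing fleet's profit is π_i = x_i(68 − 3X) − 5x_i − 1.5x_i², with X = x_i + Σ_{j≠i} x_j.
First-order condition: 63 − 9x_i − 3Σ_{j≠i} x_j = 0.
In a symmetric equilibrium every fishing fleet chooses the same x, so Σ_{j≠i} x_j = 4x. The condition becomes 63 − 21x = 0, giving x = 63/21 = 3.

3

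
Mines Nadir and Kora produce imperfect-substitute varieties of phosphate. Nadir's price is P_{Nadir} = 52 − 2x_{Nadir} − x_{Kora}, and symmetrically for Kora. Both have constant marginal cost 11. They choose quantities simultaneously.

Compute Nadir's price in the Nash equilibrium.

27.4

Mine Nadir's profit: π = x_{Nadir}(52 − 2x_{Nadir} − x_{Kora}) − 11x_{Nadir}.
∂π/∂x_{Nadir} = 41 − 4x_{Nadir} − x_{Kora} = 0 ⇒ x_{Nadir} = 10.25 − 0.25x_{Kora}.
Setting x_{Nadir} = x_{Kora} in the reaction function: x_{Nadir} = 10.25 − 0.25x_{Nadir}, so x_{Nadir} = 10.25 / 1.25 = 8.2.
P_{Nadir} = 52 − 2·8.2 − 8.2 = 27.4.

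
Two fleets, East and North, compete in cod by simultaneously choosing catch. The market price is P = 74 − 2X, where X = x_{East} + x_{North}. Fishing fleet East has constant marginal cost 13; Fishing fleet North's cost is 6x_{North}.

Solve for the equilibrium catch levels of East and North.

9, 12.5

Fishing fleet East's profit: π = x_{East}(74 − 2(x_{East} + x_{North})) − 13x_{East}.
∂π/∂x_{East} = 61 − 4x_{East} − 2x_{North} = 0, so x_{East} = 15.25 − 0.5x_{North}.
By the same steps for North: x_{North} = 17 − 0.5x_{East}.
Plugging x_{North} into East's best response: x_{East} = 15.25 − 0.5(17 − 0.5x_{East}) ⇒ 0.75x_{East} = 6.75, so x_{East} = 9.
Then x_{North} = 17 − 0.5·9 = 12.5.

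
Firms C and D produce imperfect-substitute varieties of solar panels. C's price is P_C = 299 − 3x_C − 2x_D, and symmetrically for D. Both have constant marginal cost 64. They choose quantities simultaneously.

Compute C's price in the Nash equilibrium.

Firm C's profit: π = x_C(299 − 3x_C − 2x_D) − 64x_C.
∂π/∂x_C = 235 − 6x_C − 2x_D = 0 ⇒ x_C = 235/6 − (1/3)x_D.
Setting x_C = x_D in the reaction function: x_C = 235/6 − (1/3)x_C, so x_C = (235/6) / (4/3) = 29.375.
P_C = 299 − 3·29.375 − 2·29.375 = 152.125.

152.125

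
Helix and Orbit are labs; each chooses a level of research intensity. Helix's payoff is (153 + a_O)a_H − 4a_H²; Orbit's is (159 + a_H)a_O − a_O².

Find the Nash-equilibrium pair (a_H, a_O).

31, 95

Expanding Helix's payoff: 153a_H + a_Oa_H − 4a_H².
∂π/∂a_H = 153 + a_O − 8a_H = 0, so a_H = 19.125 + 0.125a_O.
Likewise for Orbit: a_O = 79.5 + 0.5a_H.
Solving the two reaction functions simultaneously: (1 − (0.125)(0.5))a_H = 19.125 + 0.125·79.5, so 0.9375a_H = 29.0625 and a_H = 31.
Then a_O = 79.5 + 0.5·31 = 95.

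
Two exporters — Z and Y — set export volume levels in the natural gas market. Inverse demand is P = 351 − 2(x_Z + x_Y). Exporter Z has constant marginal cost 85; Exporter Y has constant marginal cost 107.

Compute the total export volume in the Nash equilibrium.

85

Exporter Z's profit: π = x_Z(351 − 2(x_Z + x_Y)) − 85x_Z.
∂π/∂x_Z = 266 − 4x_Z − 2x_Y = 0, so x_Z = 66.5 − 0.5x_Y.
By the same steps for Y: x_Y = 61 − 0.5x_Z.
Solving the two reaction functions simultaneously: (1 − (−0.5)(−0.5))x_Z = 66.5 − 0.5·61, so 0.75x_Z = 36 and x_Z = 48.
Then x_Y = 61 − 0.5·48 = 37.
Total export volume: 48 + 37 = 85.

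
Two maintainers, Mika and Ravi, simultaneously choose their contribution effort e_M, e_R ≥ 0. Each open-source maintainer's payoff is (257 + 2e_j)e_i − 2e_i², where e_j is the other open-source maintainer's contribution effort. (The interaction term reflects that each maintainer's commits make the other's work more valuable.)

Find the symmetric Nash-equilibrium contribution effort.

128.5

Mika's payoff is (257 + 2e_R)e_M − 2e_M².
∂π/∂e_M = 257 + 2e_R − 4e_M = 0, so e_M = 64.25 + 0.5e_R.
By symmetry e_R = e_M; substituting into the reaction function, 0.5e_M = 64.25 and e_M = 128.5.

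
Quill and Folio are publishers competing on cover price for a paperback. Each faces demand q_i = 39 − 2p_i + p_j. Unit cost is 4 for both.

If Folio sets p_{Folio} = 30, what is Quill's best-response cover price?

19.25

Quill's profit: π = (p_{Quill} − 4)(39 − 2p_{Quill} + p_{Folio}).
∂π/∂p_{Quill} = 47 − 4p_{Quill} + p_{Folio} = 0 ⇒ p_{Quill} = 11.75 + 0.25p_{Folio}.
At p_{Folio} = 30: p_{Quill} = 11.75 + 0.25·30 = 19.25.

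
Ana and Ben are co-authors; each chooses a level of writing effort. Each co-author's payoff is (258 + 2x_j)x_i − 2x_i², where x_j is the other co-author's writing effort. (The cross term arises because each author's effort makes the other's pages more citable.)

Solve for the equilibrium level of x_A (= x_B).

Ana's payoff is (258 + 2x_B)x_A − 2x_A².
∂π/∂x_A = 258 + 2x_B − 4x_A = 0, so x_A = 64.5 + 0.5x_B.
The game is symmetric, so in equilibrium x_B = x_A: the reaction function gives 0.5x_A = 64.5, hence x_A = 129.

129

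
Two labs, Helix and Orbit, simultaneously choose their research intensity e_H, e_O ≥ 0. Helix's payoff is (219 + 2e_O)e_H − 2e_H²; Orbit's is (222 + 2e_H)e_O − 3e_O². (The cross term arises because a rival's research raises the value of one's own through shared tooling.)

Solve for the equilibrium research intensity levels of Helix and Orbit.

Expanding Helix's payoff: 219e_H + 2e_Oe_H − 2e_H².
∂π/∂e_H = 219 + 2e_O − 4e_H = 0, so e_H = 54.75 + 0.5e_O.
Likewise for Orbit: e_O = 37 + (1/3)e_H.
Substituting the second reaction function into the first: e_H = 54.75 + 0.5(37 + (1/3)e_H), which gives (5/6)e_H = 73.25 ⇒ e_H = 87.9.
Then e_O = 37 + (1/3)·87.9 = 66.3.

87.9, 66.3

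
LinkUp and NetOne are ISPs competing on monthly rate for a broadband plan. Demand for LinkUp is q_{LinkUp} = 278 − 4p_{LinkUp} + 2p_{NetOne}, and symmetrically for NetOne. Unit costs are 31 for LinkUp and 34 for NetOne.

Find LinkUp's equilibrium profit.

5299.84

LinkUp's profit: π = (p_{LinkUp} − 31)(278 − 4p_{LinkUp} + 2p_{NetOne}).
∂π/∂p_{LinkUp} = 402 − 8p_{LinkUp} + 2p_{NetOne} = 0 ⇒ p_{LinkUp} = 50.25 + 0.25p_{NetOne}.
Similarly p_{NetOne} = 51.75 + 0.25p_{LinkUp}.
Plugging p_{NetOne} into LinkUp's best response: p_{LinkUp} = 50.25 + 0.25(51.75 + 0.25p_{LinkUp}) ⇒ 0.9375p_{LinkUp} = 63.1875, so p_{LinkUp} = 67.4.
Then p_{NetOne} = 51.75 + 0.25·67.4 = 68.6.
q_{LinkUp} = 278 − 4·67.4 + 2·68.6 = 145.6.
Profit = (67.4 − 31)·145.6 = 5299.84.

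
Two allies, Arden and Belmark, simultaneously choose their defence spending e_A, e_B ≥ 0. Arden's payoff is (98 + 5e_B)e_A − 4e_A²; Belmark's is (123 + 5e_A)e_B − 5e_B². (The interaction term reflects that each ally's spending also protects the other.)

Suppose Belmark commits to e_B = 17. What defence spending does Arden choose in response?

Expanding Arden's payoff: 98e_A + 5e_Be_A − 4e_A².
∂π/∂e_A = 98 + 5e_B − 8e_A = 0, so e_A = 12.25 + 0.625e_B.
At e_B = 17: e_A = 12.25 + 0.625·17 = 22.875.

22.875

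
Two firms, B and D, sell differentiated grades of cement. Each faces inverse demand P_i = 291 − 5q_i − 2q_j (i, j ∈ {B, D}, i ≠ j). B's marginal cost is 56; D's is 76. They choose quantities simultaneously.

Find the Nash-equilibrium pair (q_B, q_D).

20, 17.5

Firm B's profit: π = q_B(291 − 5q_B − 2q_D) − 56q_B.
∂π/∂q_B = 235 − 10q_B − 2q_D = 0 ⇒ q_B = 23.5 − 0.2q_D.
Similarly q_D = 21.5 − 0.2q_B.
Plugging q_D into B's best response: q_B = 23.5 − 0.2(21.5 − 0.2q_B) ⇒ 0.96q_B = 19.2, so q_B = 20.
Then q_D = 21.5 − 0.2·20 = 17.5.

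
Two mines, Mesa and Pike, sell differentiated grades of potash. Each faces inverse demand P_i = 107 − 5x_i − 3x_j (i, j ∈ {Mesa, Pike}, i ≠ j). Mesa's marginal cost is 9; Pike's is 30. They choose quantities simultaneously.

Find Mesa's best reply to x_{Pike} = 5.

8.3

Mine Mesa's profit: π = x_{Mesa}(107 − 5x_{Mesa} − 3x_{Pike}) − 9x_{Mesa}.
∂π/∂x_{Mesa} = 98 − 10x_{Mesa} − 3x_{Pike} = 0 ⇒ x_{Mesa} = 9.8 − 0.3x_{Pike}.
At x_{Pike} = 5: x_{Mesa} = 9.8 − 0.3·5 = 8.3.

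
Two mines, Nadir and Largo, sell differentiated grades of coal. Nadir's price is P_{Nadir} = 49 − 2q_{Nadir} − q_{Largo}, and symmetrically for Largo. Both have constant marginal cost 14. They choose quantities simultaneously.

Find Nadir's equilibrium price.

Mine Nadir's profit: π = q_{Nadir}(49 − 2q_{Nadir} − q_{Largo}) − 14q_{Nadir}.
∂π/∂q_{Nadir} = 35 − 4q_{Nadir} − q_{Largo} = 0 ⇒ q_{Nadir} = 8.75 − 0.25q_{Largo}.
By symmetry q_{Largo} = q_{Nadir}; substituting into the reaction function, 1.25q_{Nadir} = 8.75 and q_{Nadir} = 7.
P_{Nadir} = 49 − 2·7 − 7 = 28.

28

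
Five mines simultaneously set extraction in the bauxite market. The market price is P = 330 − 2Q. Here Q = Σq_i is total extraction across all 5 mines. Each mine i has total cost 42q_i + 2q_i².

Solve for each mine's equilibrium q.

18

A representative mine's profit is π_i = q_i(330 − 2Q) − 42q_i − 2q_i², with Q = q_i + Σ_{j≠i} q_j.
First-order condition: 288 − 8q_i − 2Σ_{j≠i} q_j = 0.
With identical mines, set every q_j = q: then 288 − 8q − 8q = 0, i.e. q = 288/16 = 18.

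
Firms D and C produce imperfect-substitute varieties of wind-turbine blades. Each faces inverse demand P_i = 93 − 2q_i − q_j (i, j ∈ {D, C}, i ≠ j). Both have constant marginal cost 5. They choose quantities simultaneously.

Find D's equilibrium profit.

619.52

Firm D's profit: π = q_D(93 − 2q_D − q_C) − 5q_D.
∂π/∂q_D = 88 − 4q_D − q_C = 0 ⇒ q_D = 22 − 0.25q_C.
By symmetry q_C = q_D; substituting into the reaction function, 1.25q_D = 22 and q_D = 17.6.
P_D = 93 − 2·17.6 − 17.6 = 40.2.
Profit = (40.2 − 5)·17.6 = 619.52.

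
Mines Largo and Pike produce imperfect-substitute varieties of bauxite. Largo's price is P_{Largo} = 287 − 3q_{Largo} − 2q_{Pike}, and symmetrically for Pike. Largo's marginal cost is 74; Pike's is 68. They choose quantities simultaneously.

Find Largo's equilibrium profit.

Mine Largo's profit: π = q_{Largo}(287 − 3q_{Largo} − 2q_{Pike}) − 74q_{Largo}.
∂π/∂q_{Largo} = 213 − 6q_{Largo} − 2q_{Pike} = 0 ⇒ q_{Largo} = 35.5 − (1/3)q_{Pike}.
Similarly q_{Pike} = 36.5 − (1/3)q_{Largo}.
Plugging q_{Pike} into Largo's best response: q_{Largo} = 35.5 − (1/3)(36.5 − (1/3)q_{Largo}) ⇒ (8/9)q_{Largo} = 70/3, so q_{Largo} = 26.25.
Then q_{Pike} = 36.5 − (1/3)·26.25 = 27.75.
P_{Largo} = 287 − 3·26.25 − 2·27.75 = 152.75.
Profit = (152.75 − 74)·26.25 = 2067.1875.

2067.1875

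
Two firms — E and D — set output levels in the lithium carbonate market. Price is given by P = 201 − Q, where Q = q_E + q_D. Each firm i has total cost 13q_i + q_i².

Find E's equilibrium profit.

Firm E's profit: π = q_E(201 − (q_E + q_D)) − 13q_E − q_E².
∂π/∂q_E = 188 − 4q_E − q_D = 0, so q_E = 47 − 0.25q_D.
The game is symmetric, so in equilibrium q_D = q_E: the reaction function gives 1.25q_E = 47, hence q_E = 37.6.
Price P = 201 − 75.2 = 125.8.
E's profit: (125.8 − 13)·37.6 − (37.6)² = 2827.52.

2827.52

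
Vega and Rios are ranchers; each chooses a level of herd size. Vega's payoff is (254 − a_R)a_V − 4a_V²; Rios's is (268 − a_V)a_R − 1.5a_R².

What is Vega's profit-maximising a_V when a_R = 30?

28

Expanding Vega's payoff: 254a_V − a_Ra_V − 4a_V².
∂π/∂a_V = 254 − a_R − 8a_V = 0, so a_V = 31.75 − 0.125a_R.
At a_R = 30: a_V = 31.75 − 0.125·30 = 28.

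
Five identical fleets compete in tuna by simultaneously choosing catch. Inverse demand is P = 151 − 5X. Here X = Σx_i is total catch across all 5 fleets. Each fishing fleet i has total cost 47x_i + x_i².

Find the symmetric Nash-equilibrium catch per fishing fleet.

A representative fishing fleet's profit is π_i = x_i(151 − 5X) − 47x_i − x_i², with X = x_i + Σ_{j≠i} x_j.
First-order condition: 104 − 12x_i − 5Σ_{j≠i} x_j = 0.
With identical fishing fleets, set every x_j = x: then 104 − 12x − 20x = 0, i.e. x = 104/32 = 3.25.

3.25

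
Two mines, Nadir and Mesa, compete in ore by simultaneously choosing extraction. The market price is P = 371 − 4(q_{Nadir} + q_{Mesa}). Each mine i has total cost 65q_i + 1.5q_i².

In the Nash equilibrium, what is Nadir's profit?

2288.88

Mine Nadir's profit: π = q_{Nadir}(371 − 4(q_{Nadir} + q_{Mesa})) − 65q_{Nadir} − 1.5q_{Nadir}².
∂π/∂q_{Nadir} = 306 − 11q_{Nadir} − 4q_{Mesa} = 0, so q_{Nadir} = 306/11 − (4/11)q_{Mesa}.
By symmetry q_{Mesa} = q_{Nadir}; substituting into the reaction function, (15/11)q_{Nadir} = 306/11 and q_{Nadir} = 20.4.
Price P = 371 − 4·40.8 = 207.8.
Nadir's profit: (207.8 − 65)·20.4 − 1.5(20.4)² = 2288.88.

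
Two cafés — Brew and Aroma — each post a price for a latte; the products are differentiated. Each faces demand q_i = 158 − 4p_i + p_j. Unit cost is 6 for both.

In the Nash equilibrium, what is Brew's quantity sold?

80

Brew's profit: π = (p_{Brew} − 6)(158 − 4p_{Brew} + p_{Aroma}).
∂π/∂p_{Brew} = 182 − 8p_{Brew} + p_{Aroma} = 0 ⇒ p_{Brew} = 22.75 + 0.125p_{Aroma}.
The game is symmetric, so in equilibrium p_{Aroma} = p_{Brew}: the reaction function gives 0.875p_{Brew} = 22.75, hence p_{Brew} = 26.
q_{Brew} = 158 − 4·26 + 26 = 80.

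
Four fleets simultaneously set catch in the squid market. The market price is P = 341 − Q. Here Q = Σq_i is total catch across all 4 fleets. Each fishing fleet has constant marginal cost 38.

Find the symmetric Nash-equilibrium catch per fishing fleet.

60.6

A representative fishing fleet's profit is π_i = q_i(341 − Q) − 38q_i, with Q = q_i + Σ_{j≠i} q_j.
First-order condition: 303 − 2q_i − Σ_{j≠i} q_j = 0.
Imposing symmetry (q_j = q for all j) turns Σ_{j≠i} q_j into 3q, so 303 = 5q and q = 60.6.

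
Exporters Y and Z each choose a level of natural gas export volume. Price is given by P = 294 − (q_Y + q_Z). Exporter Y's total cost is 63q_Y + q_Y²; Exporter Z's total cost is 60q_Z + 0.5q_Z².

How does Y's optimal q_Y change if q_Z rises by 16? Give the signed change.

Exporter Y's profit: π = q_Y(294 − (q_Y + q_Z)) − 63q_Y − q_Y².
∂π/∂q_Y = 231 − 4q_Y − q_Z = 0, so q_Y = 57.75 − 0.25q_Z.
The reaction-function slope is −0.25, so a 16-unit rise in q_Z moves q_Y by −0.25 × 16 = −4. Y's best response falls — the actions are strategic substitutes.

-4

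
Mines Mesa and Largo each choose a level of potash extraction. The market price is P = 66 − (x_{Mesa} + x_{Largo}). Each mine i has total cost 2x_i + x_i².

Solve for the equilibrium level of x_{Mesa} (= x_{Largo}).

12.8

Mine Mesa's profit: π = x_{Mesa}(66 − (x_{Mesa} + x_{Largo})) − 2x_{Mesa} − x_{Mesa}².
∂π/∂x_{Mesa} = 64 − 4x_{Mesa} − x_{Largo} = 0, so x_{Mesa} = 16 − 0.25x_{Largo}.
By symmetry x_{Largo} = x_{Mesa}; substituting into the reaction function, 1.25x_{Mesa} = 16 and x_{Mesa} = 12.8.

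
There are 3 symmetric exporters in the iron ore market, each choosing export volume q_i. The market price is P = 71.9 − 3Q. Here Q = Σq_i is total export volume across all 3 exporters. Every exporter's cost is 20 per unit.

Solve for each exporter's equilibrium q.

A representative exporter's profit is π_i = q_i(71.9 − 3Q) − 20q_i, with Q = q_i + Σ_{j≠i} q_j.
First-order condition: 51.9 − 6q_i − 3Σ_{j≠i} q_j = 0.
Imposing symmetry (q_j = q for all j) turns Σ_{j≠i} q_j into 2q, so 51.9 = 12q and q = 4.325.

4.325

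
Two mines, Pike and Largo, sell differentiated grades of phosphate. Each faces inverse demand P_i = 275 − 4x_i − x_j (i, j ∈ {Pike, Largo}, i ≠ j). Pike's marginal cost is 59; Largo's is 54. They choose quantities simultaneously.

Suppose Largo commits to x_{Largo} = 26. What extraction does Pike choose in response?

Mine Pike's profit: π = x_{Pike}(275 − 4x_{Pike} − x_{Largo}) − 59x_{Pike}.
∂π/∂x_{Pike} = 216 − 8x_{Pike} − x_{Largo} = 0 ⇒ x_{Pike} = 27 − 0.125x_{Largo}.
At x_{Largo} = 26: x_{Pike} = 27 − 0.125·26 = 23.75.

23.75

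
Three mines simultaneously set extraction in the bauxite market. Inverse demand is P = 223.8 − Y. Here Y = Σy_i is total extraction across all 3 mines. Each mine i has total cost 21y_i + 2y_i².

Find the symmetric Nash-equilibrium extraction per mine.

25.35

A representative mine's profit is π_i = y_i(223.8 − Y) − 21y_i − 2y_i², with Y = y_i + Σ_{j≠i} y_j.
First-order condition: 202.8 − 6y_i − Σ_{j≠i} y_j = 0.
In a symmetric equilibrium every mine chooses the same y, so Σ_{j≠i} y_j = 2y. The condition becomes 202.8 − 8y = 0, giving y = 202.8/8 = 25.35.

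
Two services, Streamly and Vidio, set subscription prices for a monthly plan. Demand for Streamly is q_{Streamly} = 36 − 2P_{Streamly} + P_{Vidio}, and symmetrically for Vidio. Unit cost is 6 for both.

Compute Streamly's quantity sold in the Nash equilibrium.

20

Streamly's profit: π = (P_{Streamly} − 6)(36 − 2P_{Streamly} + P_{Vidio}).
∂π/∂P_{Streamly} = 48 − 4P_{Streamly} + P_{Vidio} = 0 ⇒ P_{Streamly} = 12 + 0.25P_{Vidio}.
By symmetry P_{Vidio} = P_{Streamly}; substituting into the reaction function, 0.75P_{Streamly} = 12 and P_{Streamly} = 16.
q_{Streamly} = 36 − 2·16 + 16 = 20.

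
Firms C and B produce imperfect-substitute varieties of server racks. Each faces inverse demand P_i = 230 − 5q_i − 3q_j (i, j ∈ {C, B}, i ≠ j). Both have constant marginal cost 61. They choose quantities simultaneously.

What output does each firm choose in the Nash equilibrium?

Firm C's profit: π = q_C(230 − 5q_C − 3q_B) − 61q_C.
∂π/∂q_C = 169 − 10q_C − 3q_B = 0 ⇒ q_C = 16.9 − 0.3q_B.
Setting q_C = q_B in the reaction function: q_C = 16.9 − 0.3q_C, so q_C = 16.9 / 1.3 = 13.

13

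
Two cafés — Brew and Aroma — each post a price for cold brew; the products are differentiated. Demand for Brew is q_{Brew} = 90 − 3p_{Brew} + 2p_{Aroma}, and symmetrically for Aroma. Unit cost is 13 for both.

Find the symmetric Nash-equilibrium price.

Brew's profit: π = (p_{Brew} − 13)(90 − 3p_{Brew} + 2p_{Aroma}).
∂π/∂p_{Brew} = 129 − 6p_{Brew} + 2p_{Aroma} = 0 ⇒ p_{Brew} = 21.5 + (1/3)p_{Aroma}.
The game is symmetric, so in equilibrium p_{Aroma} = p_{Brew}: the reaction function gives (2/3)p_{Brew} = 21.5, hence p_{Brew} = 32.25.

32.25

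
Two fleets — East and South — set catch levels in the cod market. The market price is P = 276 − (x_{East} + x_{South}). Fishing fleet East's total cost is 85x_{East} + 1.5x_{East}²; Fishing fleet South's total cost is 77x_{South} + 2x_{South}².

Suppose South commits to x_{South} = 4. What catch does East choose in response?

37.4

Fishing fleet East's profit: π = x_{East}(276 − (x_{East} + x_{South})) − 85x_{East} − 1.5x_{East}².
∂π/∂x_{East} = 191 − 5x_{East} − x_{South} = 0, so x_{East} = 38.2 − 0.2x_{South}.
At x_{South} = 4: x_{East} = 38.2 − 0.2·4 = 37.4.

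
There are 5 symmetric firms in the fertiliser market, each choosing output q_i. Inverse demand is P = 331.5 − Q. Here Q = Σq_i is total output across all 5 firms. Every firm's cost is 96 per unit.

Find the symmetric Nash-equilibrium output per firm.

A representative firm's profit is π_i = q_i(331.5 − Q) − 96q_i, with Q = q_i + Σ_{j≠i} q_j.
First-order condition: 235.5 − 2q_i − Σ_{j≠i} q_j = 0.
Imposing symmetry (q_j = q for all j) turns Σ_{j≠i} q_j into 4q, so 235.5 = 6q and q = 39.25.

39.25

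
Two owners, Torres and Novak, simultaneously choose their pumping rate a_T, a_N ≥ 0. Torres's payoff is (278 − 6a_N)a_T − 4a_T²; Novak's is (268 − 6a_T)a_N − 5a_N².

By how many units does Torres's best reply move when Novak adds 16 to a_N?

-12

Expanding Torres's payoff: 278a_T − 6a_Na_T − 4a_T².
∂π/∂a_T = 278 − 6a_N − 8a_T = 0, so a_T = 34.75 − 0.75a_N.
The reaction-function slope is −0.75, so a 16-unit rise in a_N moves a_T by −0.75 × 16 = −12. Torres's best response falls — the actions are strategic substitutes.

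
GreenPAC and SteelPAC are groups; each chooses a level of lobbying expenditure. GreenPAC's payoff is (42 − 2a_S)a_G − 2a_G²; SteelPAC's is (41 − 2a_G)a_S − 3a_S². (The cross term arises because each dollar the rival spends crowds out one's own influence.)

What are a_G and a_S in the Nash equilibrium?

8.5, 4

Expanding GreenPAC's payoff: 42a_G − 2a_Sa_G − 2a_G².
∂π/∂a_G = 42 − 2a_S − 4a_G = 0, so a_G = 10.5 − 0.5a_S.
Likewise for SteelPAC: a_S = 41/6 − (1/3)a_G.
Solving the two reaction functions simultaneously: (1 − (−0.5)(−1/3))a_G = 10.5 − 0.5·(41/6), so (5/6)a_G = 85/12 and a_G = 8.5.
Then a_S = 41/6 − (1/3)·8.5 = 4.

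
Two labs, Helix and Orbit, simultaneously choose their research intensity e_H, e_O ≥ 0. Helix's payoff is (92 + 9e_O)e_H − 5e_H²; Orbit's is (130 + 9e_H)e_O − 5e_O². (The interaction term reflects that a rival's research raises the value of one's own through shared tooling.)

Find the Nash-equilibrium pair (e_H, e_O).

110, 112

Expanding Helix's payoff: 92e_H + 9e_Oe_H − 5e_H².
∂π/∂e_H = 92 + 9e_O − 10e_H = 0, so e_H = 9.2 + 0.9e_O.
Likewise for Orbit: e_O = 13 + 0.9e_H.
Plugging e_O into Helix's best response: e_H = 9.2 + 0.9(13 + 0.9e_H) ⇒ 0.19e_H = 20.9, so e_H = 110.
Then e_O = 13 + 0.9·110 = 112.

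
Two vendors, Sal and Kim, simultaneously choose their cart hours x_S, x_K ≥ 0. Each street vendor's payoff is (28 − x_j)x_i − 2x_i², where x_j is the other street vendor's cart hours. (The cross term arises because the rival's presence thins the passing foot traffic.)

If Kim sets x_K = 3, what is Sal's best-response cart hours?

Sal's payoff is (28 − x_K)x_S − 2x_S².
∂π/∂x_S = 28 − x_K − 4x_S = 0, so x_S = 7 − 0.25x_K.
At x_K = 3: x_S = 7 − 0.25·3 = 6.25.

6.25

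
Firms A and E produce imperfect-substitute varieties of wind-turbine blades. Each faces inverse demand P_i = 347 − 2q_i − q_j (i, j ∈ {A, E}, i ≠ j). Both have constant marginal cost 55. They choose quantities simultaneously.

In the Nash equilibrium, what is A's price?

171.8

Firm A's profit: π = q_A(347 − 2q_A − q_E) − 55q_A.
∂π/∂q_A = 292 − 4q_A − q_E = 0 ⇒ q_A = 73 − 0.25q_E.
Setting q_A = q_E in the reaction function: q_A = 73 − 0.25q_A, so q_A = 73 / 1.25 = 58.4.
P_A = 347 − 2·58.4 − 58.4 = 171.8.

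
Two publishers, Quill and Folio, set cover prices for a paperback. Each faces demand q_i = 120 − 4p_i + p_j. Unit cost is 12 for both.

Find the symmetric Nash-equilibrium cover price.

Quill's profit: π = (p_{Quill} − 12)(120 − 4p_{Quill} + p_{Folio}).
∂π/∂p_{Quill} = 168 − 8p_{Quill} + p_{Folio} = 0 ⇒ p_{Quill} = 21 + 0.125p_{Folio}.
The game is symmetric, so in equilibrium p_{Folio} = p_{Quill}: the reaction function gives 0.875p_{Quill} = 21, hence p_{Quill} = 24.

24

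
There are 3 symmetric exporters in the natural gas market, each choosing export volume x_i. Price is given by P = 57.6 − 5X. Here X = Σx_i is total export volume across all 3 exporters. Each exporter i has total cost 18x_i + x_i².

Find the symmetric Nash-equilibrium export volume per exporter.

A representative exporter's profit is π_i = x_i(57.6 − 5X) − 18x_i − x_i², with X = x_i + Σ_{j≠i} x_j.
First-order condition: 39.6 − 12x_i − 5Σ_{j≠i} x_j = 0.
With identical exporters, set every x_j = x: then 39.6 − 12x − 10x = 0, i.e. x = 39.6/22 = 1.8.

1.8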